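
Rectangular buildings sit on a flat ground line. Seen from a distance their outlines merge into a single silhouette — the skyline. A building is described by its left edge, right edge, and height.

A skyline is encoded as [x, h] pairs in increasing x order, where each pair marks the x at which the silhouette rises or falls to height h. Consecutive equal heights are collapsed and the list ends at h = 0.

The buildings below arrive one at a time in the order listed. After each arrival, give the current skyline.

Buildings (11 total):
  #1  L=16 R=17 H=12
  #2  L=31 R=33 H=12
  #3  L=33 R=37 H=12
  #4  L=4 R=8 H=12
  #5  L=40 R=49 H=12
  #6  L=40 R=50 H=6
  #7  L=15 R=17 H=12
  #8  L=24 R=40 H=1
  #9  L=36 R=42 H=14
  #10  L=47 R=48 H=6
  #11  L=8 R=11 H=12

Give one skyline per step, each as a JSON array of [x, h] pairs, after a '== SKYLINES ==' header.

== SKYLINES ==
[[16,12],[17,0]]
[[16,12],[17,0],[31,12],[33,0]]
[[16,12],[17,0],[31,12],[37,0]]
[[4,12],[8,0],[16,12],[17,0],[31,12],[37,0]]
[[4,12],[8,0],[16,12],[17,0],[31,12],[37,0],[40,12],[49,0]]
[[4,12],[8,0],[16,12],[17,0],[31,12],[37,0],[40,12],[49,6],[50,0]]
[[4,12],[8,0],[15,12],[17,0],[31,12],[37,0],[40,12],[49,6],[50,0]]
[[4,12],[8,0],[15,12],[17,0],[24,1],[31,12],[37,1],[40,12],[49,6],[50,0]]
[[4,12],[8,0],[15,12],[17,0],[24,1],[31,12],[36,14],[42,12],[49,6],[50,0]]
[[4,12],[8,0],[15,12],[17,0],[24,1],[31,12],[36,14],[42,12],[49,6],[50,0]]
[[4,12],[11,0],[15,12],[17,0],[24,1],[31,12],[36,14],[42,12],[49,6],[50,0]]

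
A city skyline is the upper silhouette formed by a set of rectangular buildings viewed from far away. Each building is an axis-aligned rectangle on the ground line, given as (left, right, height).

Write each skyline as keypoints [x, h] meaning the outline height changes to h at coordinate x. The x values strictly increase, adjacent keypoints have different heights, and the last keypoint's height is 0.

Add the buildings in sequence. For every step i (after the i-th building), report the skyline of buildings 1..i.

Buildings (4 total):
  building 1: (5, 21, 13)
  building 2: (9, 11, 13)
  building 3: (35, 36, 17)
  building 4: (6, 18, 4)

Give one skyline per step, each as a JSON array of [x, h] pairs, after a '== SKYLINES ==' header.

== SKYLINES ==
[[5,13],[21,0]]
[[5,13],[21,0]]
[[5,13],[21,0],[35,17],[36,0]]
[[5,13],[21,0],[35,17],[36,0]]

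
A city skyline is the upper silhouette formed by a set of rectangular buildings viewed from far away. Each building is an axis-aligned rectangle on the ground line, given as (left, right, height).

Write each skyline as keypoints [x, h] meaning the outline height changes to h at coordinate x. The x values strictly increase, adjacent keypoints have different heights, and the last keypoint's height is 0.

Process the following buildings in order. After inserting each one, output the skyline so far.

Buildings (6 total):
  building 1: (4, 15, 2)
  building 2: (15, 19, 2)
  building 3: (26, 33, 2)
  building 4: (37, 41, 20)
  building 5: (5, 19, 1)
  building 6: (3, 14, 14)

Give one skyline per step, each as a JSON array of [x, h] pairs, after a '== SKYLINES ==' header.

== SKYLINES ==
[[4,2],[15,0]]
[[4,2],[19,0]]
[[4,2],[19,0],[26,2],[33,0]]
[[4,2],[19,0],[26,2],[33,0],[37,20],[41,0]]
[[4,2],[19,0],[26,2],[33,0],[37,20],[41,0]]
[[3,14],[14,2],[19,0],[26,2],[33,0],[37,20],[41,0]]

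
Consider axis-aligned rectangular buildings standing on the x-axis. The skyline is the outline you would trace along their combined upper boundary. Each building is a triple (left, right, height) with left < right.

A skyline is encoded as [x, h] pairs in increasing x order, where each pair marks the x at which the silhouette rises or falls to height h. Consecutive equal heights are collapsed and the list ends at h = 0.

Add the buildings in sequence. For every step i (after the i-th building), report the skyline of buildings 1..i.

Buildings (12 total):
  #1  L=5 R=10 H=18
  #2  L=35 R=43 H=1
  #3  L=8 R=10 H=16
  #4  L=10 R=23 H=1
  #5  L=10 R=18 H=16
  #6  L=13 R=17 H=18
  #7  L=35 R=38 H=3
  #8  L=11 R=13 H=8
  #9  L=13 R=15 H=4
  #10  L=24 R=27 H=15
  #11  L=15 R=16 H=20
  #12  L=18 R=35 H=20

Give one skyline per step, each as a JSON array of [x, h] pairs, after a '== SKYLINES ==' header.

== SKYLINES ==
[[5,18],[10,0]]
[[5,18],[10,0],[35,1],[43,0]]
[[5,18],[10,0],[35,1],[43,0]]
[[5,18],[10,1],[23,0],[35,1],[43,0]]
[[5,18],[10,16],[18,1],[23,0],[35,1],[43,0]]
[[5,18],[10,16],[13,18],[17,16],[18,1],[23,0],[35,1],[43,0]]
[[5,18],[10,16],[13,18],[17,16],[18,1],[23,0],[35,3],[38,1],[43,0]]
[[5,18],[10,16],[13,18],[17,16],[18,1],[23,0],[35,3],[38,1],[43,0]]
[[5,18],[10,16],[13,18],[17,16],[18,1],[23,0],[35,3],[38,1],[43,0]]
[[5,18],[10,16],[13,18],[17,16],[18,1],[23,0],[24,15],[27,0],[35,3],[38,1],[43,0]]
[[5,18],[10,16],[13,18],[15,20],[16,18],[17,16],[18,1],[23,0],[24,15],[27,0],[35,3],[38,1],[43,0]]
[[5,18],[10,16],[13,18],[15,20],[16,18],[17,16],[18,20],[35,3],[38,1],[43,0]]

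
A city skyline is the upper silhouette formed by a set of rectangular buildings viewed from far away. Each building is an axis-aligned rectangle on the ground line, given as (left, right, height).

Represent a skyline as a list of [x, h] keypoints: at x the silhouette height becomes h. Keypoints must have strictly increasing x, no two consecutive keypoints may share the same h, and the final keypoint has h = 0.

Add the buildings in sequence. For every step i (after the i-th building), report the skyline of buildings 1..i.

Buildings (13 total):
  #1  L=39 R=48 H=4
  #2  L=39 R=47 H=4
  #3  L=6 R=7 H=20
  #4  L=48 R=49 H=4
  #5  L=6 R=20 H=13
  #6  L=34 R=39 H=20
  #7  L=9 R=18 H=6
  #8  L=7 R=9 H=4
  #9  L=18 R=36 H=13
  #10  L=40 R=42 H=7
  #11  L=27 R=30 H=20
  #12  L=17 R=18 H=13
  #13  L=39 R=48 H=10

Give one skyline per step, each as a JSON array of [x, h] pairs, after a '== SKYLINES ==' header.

== SKYLINES ==
[[39,4],[48,0]]
[[39,4],[48,0]]
[[6,20],[7,0],[39,4],[48,0]]
[[6,20],[7,0],[39,4],[49,0]]
[[6,20],[7,13],[20,0],[39,4],[49,0]]
[[6,20],[7,13],[20,0],[34,20],[39,4],[49,0]]
[[6,20],[7,13],[20,0],[34,20],[39,4],[49,0]]
[[6,20],[7,13],[20,0],[34,20],[39,4],[49,0]]
[[6,20],[7,13],[34,20],[39,4],[49,0]]
[[6,20],[7,13],[34,20],[39,4],[40,7],[42,4],[49,0]]
[[6,20],[7,13],[27,20],[30,13],[34,20],[39,4],[40,7],[42,4],[49,0]]
[[6,20],[7,13],[27,20],[30,13],[34,20],[39,4],[40,7],[42,4],[49,0]]
[[6,20],[7,13],[27,20],[30,13],[34,20],[39,10],[48,4],[49,0]]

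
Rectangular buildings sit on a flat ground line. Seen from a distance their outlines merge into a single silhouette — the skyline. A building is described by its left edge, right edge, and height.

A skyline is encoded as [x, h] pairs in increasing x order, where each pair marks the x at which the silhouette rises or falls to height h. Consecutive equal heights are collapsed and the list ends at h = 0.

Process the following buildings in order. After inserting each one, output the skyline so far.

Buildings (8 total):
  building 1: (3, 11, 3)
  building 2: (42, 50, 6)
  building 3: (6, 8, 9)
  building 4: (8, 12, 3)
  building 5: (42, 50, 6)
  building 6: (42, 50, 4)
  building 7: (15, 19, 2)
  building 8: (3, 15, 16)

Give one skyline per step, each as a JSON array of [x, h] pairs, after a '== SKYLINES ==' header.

== SKYLINES ==
[[3,3],[11,0]]
[[3,3],[11,0],[42,6],[50,0]]
[[3,3],[6,9],[8,3],[11,0],[42,6],[50,0]]
[[3,3],[6,9],[8,3],[12,0],[42,6],[50,0]]
[[3,3],[6,9],[8,3],[12,0],[42,6],[50,0]]
[[3,3],[6,9],[8,3],[12,0],[42,6],[50,0]]
[[3,3],[6,9],[8,3],[12,0],[15,2],[19,0],[42,6],[50,0]]
[[3,16],[15,2],[19,0],[42,6],[50,0]]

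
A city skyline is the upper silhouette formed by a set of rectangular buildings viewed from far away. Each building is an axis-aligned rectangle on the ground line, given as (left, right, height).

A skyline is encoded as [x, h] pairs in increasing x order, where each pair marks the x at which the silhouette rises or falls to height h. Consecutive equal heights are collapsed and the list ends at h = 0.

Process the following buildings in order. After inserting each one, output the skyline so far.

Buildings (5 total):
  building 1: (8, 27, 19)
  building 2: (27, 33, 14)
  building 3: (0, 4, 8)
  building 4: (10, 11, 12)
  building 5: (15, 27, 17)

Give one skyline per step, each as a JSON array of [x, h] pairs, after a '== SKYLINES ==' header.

== SKYLINES ==
[[8,19],[27,0]]
[[8,19],[27,14],[33,0]]
[[0,8],[4,0],[8,19],[27,14],[33,0]]
[[0,8],[4,0],[8,19],[27,14],[33,0]]
[[0,8],[4,0],[8,19],[27,14],[33,0]]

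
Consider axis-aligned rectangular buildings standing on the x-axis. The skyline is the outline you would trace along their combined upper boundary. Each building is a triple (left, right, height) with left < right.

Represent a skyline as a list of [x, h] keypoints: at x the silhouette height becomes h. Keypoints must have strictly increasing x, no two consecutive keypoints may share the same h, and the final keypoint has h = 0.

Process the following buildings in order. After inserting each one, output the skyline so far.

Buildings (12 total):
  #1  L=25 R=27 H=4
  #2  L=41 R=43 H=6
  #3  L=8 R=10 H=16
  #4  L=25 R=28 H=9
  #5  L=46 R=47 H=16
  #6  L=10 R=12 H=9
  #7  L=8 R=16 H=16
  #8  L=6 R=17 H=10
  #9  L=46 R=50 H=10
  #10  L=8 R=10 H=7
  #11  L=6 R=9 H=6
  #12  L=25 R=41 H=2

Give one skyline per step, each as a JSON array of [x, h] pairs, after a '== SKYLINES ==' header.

== SKYLINES ==
[[25,4],[27,0]]
[[25,4],[27,0],[41,6],[43,0]]
[[8,16],[10,0],[25,4],[27,0],[41,6],[43,0]]
[[8,16],[10,0],[25,9],[28,0],[41,6],[43,0]]
[[8,16],[10,0],[25,9],[28,0],[41,6],[43,0],[46,16],[47,0]]
[[8,16],[10,9],[12,0],[25,9],[28,0],[41,6],[43,0],[46,16],[47,0]]
[[8,16],[16,0],[25,9],[28,0],[41,6],[43,0],[46,16],[47,0]]
[[6,10],[8,16],[16,10],[17,0],[25,9],[28,0],[41,6],[43,0],[46,16],[47,0]]
[[6,10],[8,16],[16,10],[17,0],[25,9],[28,0],[41,6],[43,0],[46,16],[47,10],[50,0]]
[[6,10],[8,16],[16,10],[17,0],[25,9],[28,0],[41,6],[43,0],[46,16],[47,10],[50,0]]
[[6,10],[8,16],[16,10],[17,0],[25,9],[28,0],[41,6],[43,0],[46,16],[47,10],[50,0]]
[[6,10],[8,16],[16,10],[17,0],[25,9],[28,2],[41,6],[43,0],[46,16],[47,10],[50,0]]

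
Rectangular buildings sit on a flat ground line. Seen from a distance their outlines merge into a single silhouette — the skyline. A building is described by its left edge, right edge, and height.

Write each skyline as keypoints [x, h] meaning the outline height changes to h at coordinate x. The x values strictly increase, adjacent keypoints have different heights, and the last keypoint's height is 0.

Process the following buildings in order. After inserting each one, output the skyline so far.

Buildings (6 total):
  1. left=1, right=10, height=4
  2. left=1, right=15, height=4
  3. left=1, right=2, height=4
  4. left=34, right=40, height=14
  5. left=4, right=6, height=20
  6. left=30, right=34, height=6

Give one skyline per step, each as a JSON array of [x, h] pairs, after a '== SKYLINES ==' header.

== SKYLINES ==
[[1,4],[10,0]]
[[1,4],[15,0]]
[[1,4],[15,0]]
[[1,4],[15,0],[34,14],[40,0]]
[[1,4],[4,20],[6,4],[15,0],[34,14],[40,0]]
[[1,4],[4,20],[6,4],[15,0],[30,6],[34,14],[40,0]]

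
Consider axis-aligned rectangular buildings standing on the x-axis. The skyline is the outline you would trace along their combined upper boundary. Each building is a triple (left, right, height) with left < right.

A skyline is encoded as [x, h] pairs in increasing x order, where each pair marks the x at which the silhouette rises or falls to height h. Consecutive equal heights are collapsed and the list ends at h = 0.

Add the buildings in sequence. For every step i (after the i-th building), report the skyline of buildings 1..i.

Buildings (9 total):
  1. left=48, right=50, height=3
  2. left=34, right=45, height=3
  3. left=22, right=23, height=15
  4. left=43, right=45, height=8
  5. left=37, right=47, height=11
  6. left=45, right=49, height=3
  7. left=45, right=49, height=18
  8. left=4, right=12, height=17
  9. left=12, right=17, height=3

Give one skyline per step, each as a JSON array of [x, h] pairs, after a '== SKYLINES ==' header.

== SKYLINES ==
[[48,3],[50,0]]
[[34,3],[45,0],[48,3],[50,0]]
[[22,15],[23,0],[34,3],[45,0],[48,3],[50,0]]
[[22,15],[23,0],[34,3],[43,8],[45,0],[48,3],[50,0]]
[[22,15],[23,0],[34,3],[37,11],[47,0],[48,3],[50,0]]
[[22,15],[23,0],[34,3],[37,11],[47,3],[50,0]]
[[22,15],[23,0],[34,3],[37,11],[45,18],[49,3],[50,0]]
[[4,17],[12,0],[22,15],[23,0],[34,3],[37,11],[45,18],[49,3],[50,0]]
[[4,17],[12,3],[17,0],[22,15],[23,0],[34,3],[37,11],[45,18],[49,3],[50,0]]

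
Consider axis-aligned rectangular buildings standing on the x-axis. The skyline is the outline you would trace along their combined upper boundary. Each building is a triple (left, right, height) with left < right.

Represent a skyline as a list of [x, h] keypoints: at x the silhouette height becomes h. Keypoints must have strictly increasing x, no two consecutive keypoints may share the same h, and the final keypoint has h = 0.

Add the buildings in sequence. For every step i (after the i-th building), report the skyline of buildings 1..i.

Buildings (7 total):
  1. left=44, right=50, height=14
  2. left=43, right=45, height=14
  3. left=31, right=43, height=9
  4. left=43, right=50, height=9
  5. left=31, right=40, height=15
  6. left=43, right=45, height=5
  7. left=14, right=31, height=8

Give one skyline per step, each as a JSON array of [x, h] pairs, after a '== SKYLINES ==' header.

== SKYLINES ==
[[44,14],[50,0]]
[[43,14],[50,0]]
[[31,9],[43,14],[50,0]]
[[31,9],[43,14],[50,0]]
[[31,15],[40,9],[43,14],[50,0]]
[[31,15],[40,9],[43,14],[50,0]]
[[14,8],[31,15],[40,9],[43,14],[50,0]]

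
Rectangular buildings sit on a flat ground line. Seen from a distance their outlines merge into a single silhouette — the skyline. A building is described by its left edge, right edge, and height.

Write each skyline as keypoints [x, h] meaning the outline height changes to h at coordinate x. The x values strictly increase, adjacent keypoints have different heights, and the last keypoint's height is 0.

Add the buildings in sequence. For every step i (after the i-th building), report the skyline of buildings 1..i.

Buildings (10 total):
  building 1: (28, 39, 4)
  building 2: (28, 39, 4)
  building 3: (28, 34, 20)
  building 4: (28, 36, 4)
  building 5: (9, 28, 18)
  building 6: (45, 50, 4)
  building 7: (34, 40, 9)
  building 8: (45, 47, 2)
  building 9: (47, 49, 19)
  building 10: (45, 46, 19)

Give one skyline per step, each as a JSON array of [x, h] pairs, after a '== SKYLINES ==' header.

== SKYLINES ==
[[28,4],[39,0]]
[[28,4],[39,0]]
[[28,20],[34,4],[39,0]]
[[28,20],[34,4],[39,0]]
[[9,18],[28,20],[34,4],[39,0]]
[[9,18],[28,20],[34,4],[39,0],[45,4],[50,0]]
[[9,18],[28,20],[34,9],[40,0],[45,4],[50,0]]
[[9,18],[28,20],[34,9],[40,0],[45,4],[50,0]]
[[9,18],[28,20],[34,9],[40,0],[45,4],[47,19],[49,4],[50,0]]
[[9,18],[28,20],[34,9],[40,0],[45,19],[46,4],[47,19],[49,4],[50,0]]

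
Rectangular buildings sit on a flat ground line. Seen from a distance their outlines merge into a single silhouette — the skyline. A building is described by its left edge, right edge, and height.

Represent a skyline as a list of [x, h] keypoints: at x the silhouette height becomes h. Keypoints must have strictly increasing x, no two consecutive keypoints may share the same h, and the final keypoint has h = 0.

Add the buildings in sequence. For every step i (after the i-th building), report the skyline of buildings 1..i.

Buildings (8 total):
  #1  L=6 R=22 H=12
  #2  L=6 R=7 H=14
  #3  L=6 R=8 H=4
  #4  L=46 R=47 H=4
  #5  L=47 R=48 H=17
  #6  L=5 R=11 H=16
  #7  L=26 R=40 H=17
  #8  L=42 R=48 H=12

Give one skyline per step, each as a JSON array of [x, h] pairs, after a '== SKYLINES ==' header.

== SKYLINES ==
[[6,12],[22,0]]
[[6,14],[7,12],[22,0]]
[[6,14],[7,12],[22,0]]
[[6,14],[7,12],[22,0],[46,4],[47,0]]
[[6,14],[7,12],[22,0],[46,4],[47,17],[48,0]]
[[5,16],[11,12],[22,0],[46,4],[47,17],[48,0]]
[[5,16],[11,12],[22,0],[26,17],[40,0],[46,4],[47,17],[48,0]]
[[5,16],[11,12],[22,0],[26,17],[40,0],[42,12],[47,17],[48,0]]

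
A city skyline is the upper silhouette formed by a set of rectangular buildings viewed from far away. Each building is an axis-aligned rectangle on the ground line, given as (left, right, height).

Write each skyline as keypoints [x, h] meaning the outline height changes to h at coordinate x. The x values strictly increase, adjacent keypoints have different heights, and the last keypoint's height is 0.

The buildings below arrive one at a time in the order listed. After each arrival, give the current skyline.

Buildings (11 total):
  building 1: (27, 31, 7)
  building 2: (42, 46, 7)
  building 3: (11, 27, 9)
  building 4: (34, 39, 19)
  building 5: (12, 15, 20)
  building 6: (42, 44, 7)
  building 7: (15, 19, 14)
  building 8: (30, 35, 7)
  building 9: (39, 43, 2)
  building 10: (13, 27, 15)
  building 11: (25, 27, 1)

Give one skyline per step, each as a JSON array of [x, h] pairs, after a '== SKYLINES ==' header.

== SKYLINES ==
[[27,7],[31,0]]
[[27,7],[31,0],[42,7],[46,0]]
[[11,9],[27,7],[31,0],[42,7],[46,0]]
[[11,9],[27,7],[31,0],[34,19],[39,0],[42,7],[46,0]]
[[11,9],[12,20],[15,9],[27,7],[31,0],[34,19],[39,0],[42,7],[46,0]]
[[11,9],[12,20],[15,9],[27,7],[31,0],[34,19],[39,0],[42,7],[46,0]]
[[11,9],[12,20],[15,14],[19,9],[27,7],[31,0],[34,19],[39,0],[42,7],[46,0]]
[[11,9],[12,20],[15,14],[19,9],[27,7],[34,19],[39,0],[42,7],[46,0]]
[[11,9],[12,20],[15,14],[19,9],[27,7],[34,19],[39,2],[42,7],[46,0]]
[[11,9],[12,20],[15,15],[27,7],[34,19],[39,2],[42,7],[46,0]]
[[11,9],[12,20],[15,15],[27,7],[34,19],[39,2],[42,7],[46,0]]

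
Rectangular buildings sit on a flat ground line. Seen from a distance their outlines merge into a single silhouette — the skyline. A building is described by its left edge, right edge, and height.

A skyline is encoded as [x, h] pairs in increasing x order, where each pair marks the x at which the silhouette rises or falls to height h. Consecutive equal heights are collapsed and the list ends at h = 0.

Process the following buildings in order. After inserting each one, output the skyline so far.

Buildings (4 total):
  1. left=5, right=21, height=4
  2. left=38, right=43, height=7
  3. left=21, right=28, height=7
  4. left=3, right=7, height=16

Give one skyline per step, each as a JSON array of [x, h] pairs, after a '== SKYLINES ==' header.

== SKYLINES ==
[[5,4],[21,0]]
[[5,4],[21,0],[38,7],[43,0]]
[[5,4],[21,7],[28,0],[38,7],[43,0]]
[[3,16],[7,4],[21,7],[28,0],[38,7],[43,0]]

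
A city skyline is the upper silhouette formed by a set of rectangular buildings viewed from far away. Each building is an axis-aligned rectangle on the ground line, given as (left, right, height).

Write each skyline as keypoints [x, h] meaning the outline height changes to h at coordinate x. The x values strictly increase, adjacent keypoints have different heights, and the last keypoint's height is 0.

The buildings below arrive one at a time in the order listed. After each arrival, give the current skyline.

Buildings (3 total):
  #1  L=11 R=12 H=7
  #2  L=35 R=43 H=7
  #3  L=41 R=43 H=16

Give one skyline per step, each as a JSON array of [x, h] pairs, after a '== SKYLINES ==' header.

== SKYLINES ==
[[11,7],[12,0]]
[[11,7],[12,0],[35,7],[43,0]]
[[11,7],[12,0],[35,7],[41,16],[43,0]]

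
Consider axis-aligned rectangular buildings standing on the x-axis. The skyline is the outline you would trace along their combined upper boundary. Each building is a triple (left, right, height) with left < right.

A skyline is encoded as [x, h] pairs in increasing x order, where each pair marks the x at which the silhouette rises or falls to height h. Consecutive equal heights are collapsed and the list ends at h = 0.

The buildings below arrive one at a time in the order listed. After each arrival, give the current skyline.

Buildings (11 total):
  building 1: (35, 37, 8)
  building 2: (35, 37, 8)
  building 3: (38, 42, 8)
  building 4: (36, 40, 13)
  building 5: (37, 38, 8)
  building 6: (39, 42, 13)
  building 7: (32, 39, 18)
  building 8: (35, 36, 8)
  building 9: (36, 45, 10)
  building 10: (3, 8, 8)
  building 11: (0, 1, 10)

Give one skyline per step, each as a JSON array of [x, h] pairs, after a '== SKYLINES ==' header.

== SKYLINES ==
[[35,8],[37,0]]
[[35,8],[37,0]]
[[35,8],[37,0],[38,8],[42,0]]
[[35,8],[36,13],[40,8],[42,0]]
[[35,8],[36,13],[40,8],[42,0]]
[[35,8],[36,13],[42,0]]
[[32,18],[39,13],[42,0]]
[[32,18],[39,13],[42,0]]
[[32,18],[39,13],[42,10],[45,0]]
[[3,8],[8,0],[32,18],[39,13],[42,10],[45,0]]
[[0,10],[1,0],[3,8],[8,0],[32,18],[39,13],[42,10],[45,0]]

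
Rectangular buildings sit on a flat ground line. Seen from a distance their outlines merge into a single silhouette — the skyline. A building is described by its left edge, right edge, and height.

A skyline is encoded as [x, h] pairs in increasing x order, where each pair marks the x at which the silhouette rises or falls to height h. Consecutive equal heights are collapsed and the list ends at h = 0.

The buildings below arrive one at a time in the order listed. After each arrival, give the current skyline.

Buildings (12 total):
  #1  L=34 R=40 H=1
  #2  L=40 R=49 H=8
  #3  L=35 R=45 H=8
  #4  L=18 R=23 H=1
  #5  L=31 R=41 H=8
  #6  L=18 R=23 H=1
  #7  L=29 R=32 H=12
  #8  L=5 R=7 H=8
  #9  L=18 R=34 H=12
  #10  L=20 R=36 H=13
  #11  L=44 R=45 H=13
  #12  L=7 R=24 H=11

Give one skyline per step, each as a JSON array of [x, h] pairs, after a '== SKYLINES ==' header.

== SKYLINES ==
[[34,1],[40,0]]
[[34,1],[40,8],[49,0]]
[[34,1],[35,8],[49,0]]
[[18,1],[23,0],[34,1],[35,8],[49,0]]
[[18,1],[23,0],[31,8],[49,0]]
[[18,1],[23,0],[31,8],[49,0]]
[[18,1],[23,0],[29,12],[32,8],[49,0]]
[[5,8],[7,0],[18,1],[23,0],[29,12],[32,8],[49,0]]
[[5,8],[7,0],[18,12],[34,8],[49,0]]
[[5,8],[7,0],[18,12],[20,13],[36,8],[49,0]]
[[5,8],[7,0],[18,12],[20,13],[36,8],[44,13],[45,8],[49,0]]
[[5,8],[7,11],[18,12],[20,13],[36,8],[44,13],[45,8],[49,0]]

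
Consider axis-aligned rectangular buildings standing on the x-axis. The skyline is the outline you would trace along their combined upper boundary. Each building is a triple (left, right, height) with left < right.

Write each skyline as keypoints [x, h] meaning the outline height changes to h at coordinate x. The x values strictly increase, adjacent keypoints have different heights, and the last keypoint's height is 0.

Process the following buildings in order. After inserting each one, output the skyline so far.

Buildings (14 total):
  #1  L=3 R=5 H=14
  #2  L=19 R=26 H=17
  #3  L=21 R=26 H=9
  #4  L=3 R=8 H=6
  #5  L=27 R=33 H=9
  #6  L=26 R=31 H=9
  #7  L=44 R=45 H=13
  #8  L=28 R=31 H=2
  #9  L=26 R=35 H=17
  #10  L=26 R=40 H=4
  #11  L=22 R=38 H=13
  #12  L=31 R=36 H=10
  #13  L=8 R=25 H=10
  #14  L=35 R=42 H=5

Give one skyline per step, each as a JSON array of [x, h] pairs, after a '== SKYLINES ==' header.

== SKYLINES ==
[[3,14],[5,0]]
[[3,14],[5,0],[19,17],[26,0]]
[[3,14],[5,0],[19,17],[26,0]]
[[3,14],[5,6],[8,0],[19,17],[26,0]]
[[3,14],[5,6],[8,0],[19,17],[26,0],[27,9],[33,0]]
[[3,14],[5,6],[8,0],[19,17],[26,9],[33,0]]
[[3,14],[5,6],[8,0],[19,17],[26,9],[33,0],[44,13],[45,0]]
[[3,14],[5,6],[8,0],[19,17],[26,9],[33,0],[44,13],[45,0]]
[[3,14],[5,6],[8,0],[19,17],[35,0],[44,13],[45,0]]
[[3,14],[5,6],[8,0],[19,17],[35,4],[40,0],[44,13],[45,0]]
[[3,14],[5,6],[8,0],[19,17],[35,13],[38,4],[40,0],[44,13],[45,0]]
[[3,14],[5,6],[8,0],[19,17],[35,13],[38,4],[40,0],[44,13],[45,0]]
[[3,14],[5,6],[8,10],[19,17],[35,13],[38,4],[40,0],[44,13],[45,0]]
[[3,14],[5,6],[8,10],[19,17],[35,13],[38,5],[42,0],[44,13],[45,0]]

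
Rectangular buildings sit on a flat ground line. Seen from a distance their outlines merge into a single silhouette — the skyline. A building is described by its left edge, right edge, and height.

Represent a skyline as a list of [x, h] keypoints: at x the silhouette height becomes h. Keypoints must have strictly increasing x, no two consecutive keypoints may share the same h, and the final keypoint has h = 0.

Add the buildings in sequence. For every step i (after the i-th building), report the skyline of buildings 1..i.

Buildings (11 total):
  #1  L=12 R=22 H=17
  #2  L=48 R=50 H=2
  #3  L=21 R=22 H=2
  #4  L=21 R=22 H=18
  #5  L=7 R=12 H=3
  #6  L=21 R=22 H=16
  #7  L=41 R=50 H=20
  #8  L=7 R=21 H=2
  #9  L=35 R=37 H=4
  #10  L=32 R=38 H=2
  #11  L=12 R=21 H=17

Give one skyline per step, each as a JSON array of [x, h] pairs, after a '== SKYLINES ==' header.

== SKYLINES ==
[[12,17],[22,0]]
[[12,17],[22,0],[48,2],[50,0]]
[[12,17],[22,0],[48,2],[50,0]]
[[12,17],[21,18],[22,0],[48,2],[50,0]]
[[7,3],[12,17],[21,18],[22,0],[48,2],[50,0]]
[[7,3],[12,17],[21,18],[22,0],[48,2],[50,0]]
[[7,3],[12,17],[21,18],[22,0],[41,20],[50,0]]
[[7,3],[12,17],[21,18],[22,0],[41,20],[50,0]]
[[7,3],[12,17],[21,18],[22,0],[35,4],[37,0],[41,20],[50,0]]
[[7,3],[12,17],[21,18],[22,0],[32,2],[35,4],[37,2],[38,0],[41,20],[50,0]]
[[7,3],[12,17],[21,18],[22,0],[32,2],[35,4],[37,2],[38,0],[41,20],[50,0]]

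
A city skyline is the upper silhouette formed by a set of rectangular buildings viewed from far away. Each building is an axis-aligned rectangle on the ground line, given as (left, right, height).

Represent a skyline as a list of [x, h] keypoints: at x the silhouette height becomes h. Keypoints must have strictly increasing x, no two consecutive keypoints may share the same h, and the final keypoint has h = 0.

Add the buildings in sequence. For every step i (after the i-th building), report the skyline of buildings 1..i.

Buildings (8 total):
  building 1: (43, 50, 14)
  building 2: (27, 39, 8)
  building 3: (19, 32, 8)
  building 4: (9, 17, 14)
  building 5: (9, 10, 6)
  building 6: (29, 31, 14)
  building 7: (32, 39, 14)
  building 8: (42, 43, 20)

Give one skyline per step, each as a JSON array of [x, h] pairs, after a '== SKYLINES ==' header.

== SKYLINES ==
[[43,14],[50,0]]
[[27,8],[39,0],[43,14],[50,0]]
[[19,8],[39,0],[43,14],[50,0]]
[[9,14],[17,0],[19,8],[39,0],[43,14],[50,0]]
[[9,14],[17,0],[19,8],[39,0],[43,14],[50,0]]
[[9,14],[17,0],[19,8],[29,14],[31,8],[39,0],[43,14],[50,0]]
[[9,14],[17,0],[19,8],[29,14],[31,8],[32,14],[39,0],[43,14],[50,0]]
[[9,14],[17,0],[19,8],[29,14],[31,8],[32,14],[39,0],[42,20],[43,14],[50,0]]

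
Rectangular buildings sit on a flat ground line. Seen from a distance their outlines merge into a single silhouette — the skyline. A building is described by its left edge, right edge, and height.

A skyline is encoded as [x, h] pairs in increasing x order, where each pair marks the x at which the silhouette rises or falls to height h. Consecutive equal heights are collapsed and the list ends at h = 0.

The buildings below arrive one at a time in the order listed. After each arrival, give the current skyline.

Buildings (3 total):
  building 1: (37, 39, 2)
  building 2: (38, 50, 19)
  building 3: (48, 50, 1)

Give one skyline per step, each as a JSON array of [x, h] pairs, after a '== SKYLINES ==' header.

== SKYLINES ==
[[37,2],[39,0]]
[[37,2],[38,19],[50,0]]
[[37,2],[38,19],[50,0]]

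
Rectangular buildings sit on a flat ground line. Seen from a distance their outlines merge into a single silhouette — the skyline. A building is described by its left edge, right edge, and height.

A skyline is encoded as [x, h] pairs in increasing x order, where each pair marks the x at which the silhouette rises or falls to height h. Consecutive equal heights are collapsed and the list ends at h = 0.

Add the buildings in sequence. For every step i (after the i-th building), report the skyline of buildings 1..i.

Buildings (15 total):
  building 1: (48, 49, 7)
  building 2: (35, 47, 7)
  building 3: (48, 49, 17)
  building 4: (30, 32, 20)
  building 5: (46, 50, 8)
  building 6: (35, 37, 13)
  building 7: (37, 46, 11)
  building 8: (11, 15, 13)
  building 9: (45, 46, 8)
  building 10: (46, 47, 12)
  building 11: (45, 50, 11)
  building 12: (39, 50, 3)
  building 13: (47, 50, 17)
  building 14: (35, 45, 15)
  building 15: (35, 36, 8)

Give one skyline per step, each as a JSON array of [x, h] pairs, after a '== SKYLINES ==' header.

== SKYLINES ==
[[48,7],[49,0]]
[[35,7],[47,0],[48,7],[49,0]]
[[35,7],[47,0],[48,17],[49,0]]
[[30,20],[32,0],[35,7],[47,0],[48,17],[49,0]]
[[30,20],[32,0],[35,7],[46,8],[48,17],[49,8],[50,0]]
[[30,20],[32,0],[35,13],[37,7],[46,8],[48,17],[49,8],[50,0]]
[[30,20],[32,0],[35,13],[37,11],[46,8],[48,17],[49,8],[50,0]]
[[11,13],[15,0],[30,20],[32,0],[35,13],[37,11],[46,8],[48,17],[49,8],[50,0]]
[[11,13],[15,0],[30,20],[32,0],[35,13],[37,11],[46,8],[48,17],[49,8],[50,0]]
[[11,13],[15,0],[30,20],[32,0],[35,13],[37,11],[46,12],[47,8],[48,17],[49,8],[50,0]]
[[11,13],[15,0],[30,20],[32,0],[35,13],[37,11],[46,12],[47,11],[48,17],[49,11],[50,0]]
[[11,13],[15,0],[30,20],[32,0],[35,13],[37,11],[46,12],[47,11],[48,17],[49,11],[50,0]]
[[11,13],[15,0],[30,20],[32,0],[35,13],[37,11],[46,12],[47,17],[50,0]]
[[11,13],[15,0],[30,20],[32,0],[35,15],[45,11],[46,12],[47,17],[50,0]]
[[11,13],[15,0],[30,20],[32,0],[35,15],[45,11],[46,12],[47,17],[50,0]]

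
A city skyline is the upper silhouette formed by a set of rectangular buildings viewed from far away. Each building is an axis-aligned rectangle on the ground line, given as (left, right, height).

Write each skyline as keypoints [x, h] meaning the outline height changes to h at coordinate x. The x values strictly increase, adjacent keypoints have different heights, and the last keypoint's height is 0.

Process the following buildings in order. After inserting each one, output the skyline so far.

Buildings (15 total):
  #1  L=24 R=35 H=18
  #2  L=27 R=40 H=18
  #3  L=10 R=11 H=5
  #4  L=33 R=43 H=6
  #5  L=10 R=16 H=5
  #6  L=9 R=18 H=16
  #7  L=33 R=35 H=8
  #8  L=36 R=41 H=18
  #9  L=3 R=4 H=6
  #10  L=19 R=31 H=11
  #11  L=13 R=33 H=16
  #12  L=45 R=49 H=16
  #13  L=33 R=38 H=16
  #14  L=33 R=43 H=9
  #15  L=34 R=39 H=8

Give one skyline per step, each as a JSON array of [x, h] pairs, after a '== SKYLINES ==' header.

== SKYLINES ==
[[24,18],[35,0]]
[[24,18],[40,0]]
[[10,5],[11,0],[24,18],[40,0]]
[[10,5],[11,0],[24,18],[40,6],[43,0]]
[[10,5],[16,0],[24,18],[40,6],[43,0]]
[[9,16],[18,0],[24,18],[40,6],[43,0]]
[[9,16],[18,0],[24,18],[40,6],[43,0]]
[[9,16],[18,0],[24,18],[41,6],[43,0]]
[[3,6],[4,0],[9,16],[18,0],[24,18],[41,6],[43,0]]
[[3,6],[4,0],[9,16],[18,0],[19,11],[24,18],[41,6],[43,0]]
[[3,6],[4,0],[9,16],[24,18],[41,6],[43,0]]
[[3,6],[4,0],[9,16],[24,18],[41,6],[43,0],[45,16],[49,0]]
[[3,6],[4,0],[9,16],[24,18],[41,6],[43,0],[45,16],[49,0]]
[[3,6],[4,0],[9,16],[24,18],[41,9],[43,0],[45,16],[49,0]]
[[3,6],[4,0],[9,16],[24,18],[41,9],[43,0],[45,16],[49,0]]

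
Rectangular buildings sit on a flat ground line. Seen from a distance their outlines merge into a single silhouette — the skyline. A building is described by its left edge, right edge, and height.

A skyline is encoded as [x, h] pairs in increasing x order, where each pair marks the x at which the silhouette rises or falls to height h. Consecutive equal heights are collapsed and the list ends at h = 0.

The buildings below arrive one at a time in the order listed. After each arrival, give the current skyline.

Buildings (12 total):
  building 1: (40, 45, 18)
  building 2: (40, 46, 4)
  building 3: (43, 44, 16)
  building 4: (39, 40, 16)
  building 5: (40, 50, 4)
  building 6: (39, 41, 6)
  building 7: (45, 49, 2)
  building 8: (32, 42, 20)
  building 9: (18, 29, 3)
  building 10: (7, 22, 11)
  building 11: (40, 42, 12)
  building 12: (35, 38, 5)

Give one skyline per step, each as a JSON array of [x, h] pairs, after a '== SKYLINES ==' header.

== SKYLINES ==
[[40,18],[45,0]]
[[40,18],[45,4],[46,0]]
[[40,18],[45,4],[46,0]]
[[39,16],[40,18],[45,4],[46,0]]
[[39,16],[40,18],[45,4],[50,0]]
[[39,16],[40,18],[45,4],[50,0]]
[[39,16],[40,18],[45,4],[50,0]]
[[32,20],[42,18],[45,4],[50,0]]
[[18,3],[29,0],[32,20],[42,18],[45,4],[50,0]]
[[7,11],[22,3],[29,0],[32,20],[42,18],[45,4],[50,0]]
[[7,11],[22,3],[29,0],[32,20],[42,18],[45,4],[50,0]]
[[7,11],[22,3],[29,0],[32,20],[42,18],[45,4],[50,0]]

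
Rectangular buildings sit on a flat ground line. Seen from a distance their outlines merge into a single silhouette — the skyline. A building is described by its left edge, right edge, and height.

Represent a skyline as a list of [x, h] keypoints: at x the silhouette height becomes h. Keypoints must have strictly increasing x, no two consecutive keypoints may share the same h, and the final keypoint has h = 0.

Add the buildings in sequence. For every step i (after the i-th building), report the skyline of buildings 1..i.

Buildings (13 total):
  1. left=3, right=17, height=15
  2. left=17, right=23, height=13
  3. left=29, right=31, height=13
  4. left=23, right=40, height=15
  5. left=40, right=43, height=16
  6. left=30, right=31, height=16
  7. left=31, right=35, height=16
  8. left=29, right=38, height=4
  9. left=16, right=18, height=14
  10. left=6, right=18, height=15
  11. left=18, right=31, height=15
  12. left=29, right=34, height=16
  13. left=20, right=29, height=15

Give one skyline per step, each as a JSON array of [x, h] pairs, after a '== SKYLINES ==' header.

== SKYLINES ==
[[3,15],[17,0]]
[[3,15],[17,13],[23,0]]
[[3,15],[17,13],[23,0],[29,13],[31,0]]
[[3,15],[17,13],[23,15],[40,0]]
[[3,15],[17,13],[23,15],[40,16],[43,0]]
[[3,15],[17,13],[23,15],[30,16],[31,15],[40,16],[43,0]]
[[3,15],[17,13],[23,15],[30,16],[35,15],[40,16],[43,0]]
[[3,15],[17,13],[23,15],[30,16],[35,15],[40,16],[43,0]]
[[3,15],[17,14],[18,13],[23,15],[30,16],[35,15],[40,16],[43,0]]
[[3,15],[18,13],[23,15],[30,16],[35,15],[40,16],[43,0]]
[[3,15],[30,16],[35,15],[40,16],[43,0]]
[[3,15],[29,16],[35,15],[40,16],[43,0]]
[[3,15],[29,16],[35,15],[40,16],[43,0]]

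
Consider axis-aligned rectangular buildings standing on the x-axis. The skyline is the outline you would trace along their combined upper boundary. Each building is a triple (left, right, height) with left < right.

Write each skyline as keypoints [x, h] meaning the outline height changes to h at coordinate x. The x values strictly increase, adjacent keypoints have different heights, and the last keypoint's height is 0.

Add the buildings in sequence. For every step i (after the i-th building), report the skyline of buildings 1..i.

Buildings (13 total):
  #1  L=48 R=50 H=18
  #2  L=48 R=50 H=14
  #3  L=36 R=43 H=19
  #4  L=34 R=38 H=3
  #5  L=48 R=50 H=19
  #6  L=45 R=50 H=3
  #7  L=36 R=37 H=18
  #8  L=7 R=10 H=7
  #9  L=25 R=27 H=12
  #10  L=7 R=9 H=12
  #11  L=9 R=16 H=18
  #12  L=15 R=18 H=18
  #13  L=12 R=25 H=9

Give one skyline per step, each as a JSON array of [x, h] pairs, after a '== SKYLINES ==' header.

== SKYLINES ==
[[48,18],[50,0]]
[[48,18],[50,0]]
[[36,19],[43,0],[48,18],[50,0]]
[[34,3],[36,19],[43,0],[48,18],[50,0]]
[[34,3],[36,19],[43,0],[48,19],[50,0]]
[[34,3],[36,19],[43,0],[45,3],[48,19],[50,0]]
[[34,3],[36,19],[43,0],[45,3],[48,19],[50,0]]
[[7,7],[10,0],[34,3],[36,19],[43,0],[45,3],[48,19],[50,0]]
[[7,7],[10,0],[25,12],[27,0],[34,3],[36,19],[43,0],[45,3],[48,19],[50,0]]
[[7,12],[9,7],[10,0],[25,12],[27,0],[34,3],[36,19],[43,0],[45,3],[48,19],[50,0]]
[[7,12],[9,18],[16,0],[25,12],[27,0],[34,3],[36,19],[43,0],[45,3],[48,19],[50,0]]
[[7,12],[9,18],[18,0],[25,12],[27,0],[34,3],[36,19],[43,0],[45,3],[48,19],[50,0]]
[[7,12],[9,18],[18,9],[25,12],[27,0],[34,3],[36,19],[43,0],[45,3],[48,19],[50,0]]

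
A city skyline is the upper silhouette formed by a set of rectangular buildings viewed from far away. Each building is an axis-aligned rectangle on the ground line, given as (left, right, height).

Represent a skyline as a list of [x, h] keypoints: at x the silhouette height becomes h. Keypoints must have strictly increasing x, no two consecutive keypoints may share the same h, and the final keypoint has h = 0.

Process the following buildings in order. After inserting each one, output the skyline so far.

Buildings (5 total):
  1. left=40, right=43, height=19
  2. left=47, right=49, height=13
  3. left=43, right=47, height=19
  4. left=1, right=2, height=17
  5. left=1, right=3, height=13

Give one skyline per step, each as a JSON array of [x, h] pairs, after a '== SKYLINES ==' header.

== SKYLINES ==
[[40,19],[43,0]]
[[40,19],[43,0],[47,13],[49,0]]
[[40,19],[47,13],[49,0]]
[[1,17],[2,0],[40,19],[47,13],[49,0]]
[[1,17],[2,13],[3,0],[40,19],[47,13],[49,0]]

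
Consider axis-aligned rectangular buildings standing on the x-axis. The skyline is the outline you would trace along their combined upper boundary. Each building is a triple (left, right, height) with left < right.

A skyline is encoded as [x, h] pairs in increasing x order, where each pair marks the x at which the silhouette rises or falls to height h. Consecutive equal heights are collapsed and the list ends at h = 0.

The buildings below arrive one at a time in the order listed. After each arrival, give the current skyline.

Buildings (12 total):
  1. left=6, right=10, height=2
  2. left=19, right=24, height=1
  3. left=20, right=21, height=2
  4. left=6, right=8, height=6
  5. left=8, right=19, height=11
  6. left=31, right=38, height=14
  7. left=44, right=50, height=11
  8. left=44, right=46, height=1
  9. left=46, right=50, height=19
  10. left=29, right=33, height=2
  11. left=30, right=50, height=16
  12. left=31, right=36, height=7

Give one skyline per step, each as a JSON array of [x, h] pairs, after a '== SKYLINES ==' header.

== SKYLINES ==
[[6,2],[10,0]]
[[6,2],[10,0],[19,1],[24,0]]
[[6,2],[10,0],[19,1],[20,2],[21,1],[24,0]]
[[6,6],[8,2],[10,0],[19,1],[20,2],[21,1],[24,0]]
[[6,6],[8,11],[19,1],[20,2],[21,1],[24,0]]
[[6,6],[8,11],[19,1],[20,2],[21,1],[24,0],[31,14],[38,0]]
[[6,6],[8,11],[19,1],[20,2],[21,1],[24,0],[31,14],[38,0],[44,11],[50,0]]
[[6,6],[8,11],[19,1],[20,2],[21,1],[24,0],[31,14],[38,0],[44,11],[50,0]]
[[6,6],[8,11],[19,1],[20,2],[21,1],[24,0],[31,14],[38,0],[44,11],[46,19],[50,0]]
[[6,6],[8,11],[19,1],[20,2],[21,1],[24,0],[29,2],[31,14],[38,0],[44,11],[46,19],[50,0]]
[[6,6],[8,11],[19,1],[20,2],[21,1],[24,0],[29,2],[30,16],[46,19],[50,0]]
[[6,6],[8,11],[19,1],[20,2],[21,1],[24,0],[29,2],[30,16],[46,19],[50,0]]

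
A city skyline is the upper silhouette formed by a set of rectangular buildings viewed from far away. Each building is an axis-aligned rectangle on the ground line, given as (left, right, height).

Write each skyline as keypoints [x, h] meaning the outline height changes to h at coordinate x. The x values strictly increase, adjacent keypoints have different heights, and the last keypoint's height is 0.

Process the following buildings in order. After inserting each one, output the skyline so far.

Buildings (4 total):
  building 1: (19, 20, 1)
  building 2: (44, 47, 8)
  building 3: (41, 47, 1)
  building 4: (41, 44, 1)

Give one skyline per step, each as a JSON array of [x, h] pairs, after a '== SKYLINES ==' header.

== SKYLINES ==
[[19,1],[20,0]]
[[19,1],[20,0],[44,8],[47,0]]
[[19,1],[20,0],[41,1],[44,8],[47,0]]
[[19,1],[20,0],[41,1],[44,8],[47,0]]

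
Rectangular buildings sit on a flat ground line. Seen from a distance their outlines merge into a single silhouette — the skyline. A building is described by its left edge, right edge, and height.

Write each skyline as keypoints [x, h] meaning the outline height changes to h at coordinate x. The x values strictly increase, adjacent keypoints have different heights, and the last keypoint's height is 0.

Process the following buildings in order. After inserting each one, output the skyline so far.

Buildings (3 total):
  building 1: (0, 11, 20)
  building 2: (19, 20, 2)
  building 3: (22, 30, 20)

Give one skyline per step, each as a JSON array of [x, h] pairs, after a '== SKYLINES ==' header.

== SKYLINES ==
[[0,20],[11,0]]
[[0,20],[11,0],[19,2],[20,0]]
[[0,20],[11,0],[19,2],[20,0],[22,20],[30,0]]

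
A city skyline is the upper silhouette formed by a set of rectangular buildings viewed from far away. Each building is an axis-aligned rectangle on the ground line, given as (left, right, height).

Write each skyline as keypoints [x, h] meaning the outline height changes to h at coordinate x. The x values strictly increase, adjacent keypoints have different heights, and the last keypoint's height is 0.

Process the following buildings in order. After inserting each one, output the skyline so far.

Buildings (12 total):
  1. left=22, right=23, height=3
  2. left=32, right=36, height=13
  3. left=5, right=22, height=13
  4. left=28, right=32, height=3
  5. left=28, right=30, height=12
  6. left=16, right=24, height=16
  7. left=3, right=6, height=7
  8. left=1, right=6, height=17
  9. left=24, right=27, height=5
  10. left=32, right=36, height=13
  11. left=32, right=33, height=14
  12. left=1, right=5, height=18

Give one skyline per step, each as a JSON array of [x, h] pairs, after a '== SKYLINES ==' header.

== SKYLINES ==
[[22,3],[23,0]]
[[22,3],[23,0],[32,13],[36,0]]
[[5,13],[22,3],[23,0],[32,13],[36,0]]
[[5,13],[22,3],[23,0],[28,3],[32,13],[36,0]]
[[5,13],[22,3],[23,0],[28,12],[30,3],[32,13],[36,0]]
[[5,13],[16,16],[24,0],[28,12],[30,3],[32,13],[36,0]]
[[3,7],[5,13],[16,16],[24,0],[28,12],[30,3],[32,13],[36,0]]
[[1,17],[6,13],[16,16],[24,0],[28,12],[30,3],[32,13],[36,0]]
[[1,17],[6,13],[16,16],[24,5],[27,0],[28,12],[30,3],[32,13],[36,0]]
[[1,17],[6,13],[16,16],[24,5],[27,0],[28,12],[30,3],[32,13],[36,0]]
[[1,17],[6,13],[16,16],[24,5],[27,0],[28,12],[30,3],[32,14],[33,13],[36,0]]
[[1,18],[5,17],[6,13],[16,16],[24,5],[27,0],[28,12],[30,3],[32,14],[33,13],[36,0]]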